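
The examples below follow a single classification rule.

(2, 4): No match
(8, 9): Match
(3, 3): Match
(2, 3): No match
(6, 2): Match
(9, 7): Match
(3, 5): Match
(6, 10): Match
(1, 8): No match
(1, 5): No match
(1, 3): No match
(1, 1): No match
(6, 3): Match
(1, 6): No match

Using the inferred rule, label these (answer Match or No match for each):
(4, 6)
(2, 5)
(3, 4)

Match, No match, Match

'Match' ⟺ first ≥ 3.
(4, 6): Match (first 4). (2, 5): No match (first 2). (3, 4): Match (first 3).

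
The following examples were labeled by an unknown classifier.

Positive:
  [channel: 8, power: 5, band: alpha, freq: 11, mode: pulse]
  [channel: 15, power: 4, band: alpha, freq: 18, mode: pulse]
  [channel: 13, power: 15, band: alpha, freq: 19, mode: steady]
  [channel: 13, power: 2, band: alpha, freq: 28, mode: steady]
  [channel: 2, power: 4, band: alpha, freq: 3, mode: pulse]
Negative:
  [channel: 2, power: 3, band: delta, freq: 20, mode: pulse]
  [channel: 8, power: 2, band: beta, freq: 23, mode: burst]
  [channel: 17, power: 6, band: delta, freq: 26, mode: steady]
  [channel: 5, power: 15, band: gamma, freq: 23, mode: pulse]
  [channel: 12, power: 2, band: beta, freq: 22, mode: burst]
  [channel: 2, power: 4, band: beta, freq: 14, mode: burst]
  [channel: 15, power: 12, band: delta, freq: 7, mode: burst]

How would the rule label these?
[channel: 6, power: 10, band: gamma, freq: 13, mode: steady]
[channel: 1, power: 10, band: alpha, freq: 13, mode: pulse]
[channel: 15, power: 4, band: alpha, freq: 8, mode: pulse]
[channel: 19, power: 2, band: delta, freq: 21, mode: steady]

One predicate separates the groups cleanly: band is alpha.
Negative: [channel: 6, power: 10, band: gamma, freq: 13, mode: steady], since band is gamma.
Positive: [channel: 1, power: 10, band: alpha, freq: 13, mode: pulse], since band is alpha.
Positive: [channel: 15, power: 4, band: alpha, freq: 8, mode: pulse], since band is alpha.
Negative: [channel: 19, power: 2, band: delta, freq: 21, mode: steady], since band is delta.

Negative, Positive, Positive, Negative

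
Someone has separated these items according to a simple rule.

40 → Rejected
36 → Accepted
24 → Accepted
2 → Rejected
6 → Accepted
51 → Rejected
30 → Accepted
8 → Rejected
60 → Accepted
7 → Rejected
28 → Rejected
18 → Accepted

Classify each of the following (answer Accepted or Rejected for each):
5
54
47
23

Rejected, Accepted, Rejected, Rejected

The rule appears to be: multiple of 6.
5 — 5 = 6·0 + 5, hence Rejected.
54 — 54 = 6·9, hence Accepted.
47 — 47 = 6·7 + 5, hence Rejected.
23 — 23 = 6·3 + 5, hence Rejected.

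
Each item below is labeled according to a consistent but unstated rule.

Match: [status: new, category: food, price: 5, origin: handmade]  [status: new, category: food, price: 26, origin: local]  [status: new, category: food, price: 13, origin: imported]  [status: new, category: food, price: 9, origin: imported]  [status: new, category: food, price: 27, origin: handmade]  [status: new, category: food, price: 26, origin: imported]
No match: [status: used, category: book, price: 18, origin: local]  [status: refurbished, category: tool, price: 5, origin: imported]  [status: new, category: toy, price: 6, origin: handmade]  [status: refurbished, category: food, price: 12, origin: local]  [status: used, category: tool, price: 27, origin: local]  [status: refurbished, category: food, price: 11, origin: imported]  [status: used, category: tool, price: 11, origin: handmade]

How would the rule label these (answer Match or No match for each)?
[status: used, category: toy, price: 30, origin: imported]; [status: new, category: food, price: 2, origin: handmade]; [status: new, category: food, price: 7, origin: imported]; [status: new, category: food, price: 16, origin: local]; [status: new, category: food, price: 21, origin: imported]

No match, Match, Match, Match, Match

All 'Match' examples share one property — status is new AND category is food — and every 'No match' example lacks it.
[status: used, category: toy, price: 30, origin: imported]: No match (status is used, category is toy). [status: new, category: food, price: 2, origin: handmade]: Match (status is new, category is food). [status: new, category: food, price: 7, origin: imported]: Match (status is new, category is food). [status: new, category: food, price: 16, origin: local]: Match (status is new, category is food). [status: new, category: food, price: 21, origin: imported]: Match (status is new, category is food).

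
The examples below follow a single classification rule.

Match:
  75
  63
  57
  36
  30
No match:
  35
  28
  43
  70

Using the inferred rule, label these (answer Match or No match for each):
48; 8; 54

Match, No match, Match

Every 'Match' example satisfies: multiple of 3. None of the 'No match' examples do.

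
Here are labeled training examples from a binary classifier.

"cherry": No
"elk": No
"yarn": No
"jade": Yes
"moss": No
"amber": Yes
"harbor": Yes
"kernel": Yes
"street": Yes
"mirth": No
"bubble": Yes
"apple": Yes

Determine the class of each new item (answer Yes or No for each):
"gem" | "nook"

The pattern is that an item is 'Yes' exactly when: has ≥ 2 vowels.
"gem": 1 vowel, does not fit → No. "nook": 2 vowels, qualifies → Yes.

No, Yes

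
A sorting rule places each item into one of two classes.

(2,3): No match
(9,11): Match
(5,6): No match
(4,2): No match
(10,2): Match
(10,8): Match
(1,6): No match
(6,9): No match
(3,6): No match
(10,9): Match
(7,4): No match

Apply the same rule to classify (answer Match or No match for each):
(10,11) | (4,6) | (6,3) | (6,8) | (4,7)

Match, No match, No match, No match, No match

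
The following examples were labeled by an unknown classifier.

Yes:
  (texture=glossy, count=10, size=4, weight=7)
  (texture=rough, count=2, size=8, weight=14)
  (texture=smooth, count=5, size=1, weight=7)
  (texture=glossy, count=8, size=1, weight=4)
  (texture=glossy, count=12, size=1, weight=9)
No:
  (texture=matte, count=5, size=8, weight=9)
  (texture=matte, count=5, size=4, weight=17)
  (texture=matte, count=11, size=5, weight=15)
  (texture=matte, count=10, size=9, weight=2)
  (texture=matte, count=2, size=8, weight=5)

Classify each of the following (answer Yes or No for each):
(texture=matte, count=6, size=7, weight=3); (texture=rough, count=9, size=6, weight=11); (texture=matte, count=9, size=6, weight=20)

No, Yes, No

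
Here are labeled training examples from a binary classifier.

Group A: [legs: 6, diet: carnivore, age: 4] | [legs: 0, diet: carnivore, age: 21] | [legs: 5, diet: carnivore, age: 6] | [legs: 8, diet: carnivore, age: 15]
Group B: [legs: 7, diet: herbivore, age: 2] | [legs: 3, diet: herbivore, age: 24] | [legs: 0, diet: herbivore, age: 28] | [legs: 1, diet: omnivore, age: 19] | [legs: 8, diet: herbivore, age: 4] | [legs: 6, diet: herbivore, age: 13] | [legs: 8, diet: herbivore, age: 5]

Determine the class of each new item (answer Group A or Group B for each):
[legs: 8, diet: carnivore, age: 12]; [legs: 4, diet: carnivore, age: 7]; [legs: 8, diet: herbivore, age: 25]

Looking at the examples, the only property every 'Group A' case has and every 'Group B' case lacks is: diet is carnivore.
[legs: 8, diet: carnivore, age: 12] → diet is carnivore → Group A.
[legs: 4, diet: carnivore, age: 7] → diet is carnivore → Group A.
[legs: 8, diet: herbivore, age: 25] → diet is herbivore → Group B.

Group A, Group A, Group B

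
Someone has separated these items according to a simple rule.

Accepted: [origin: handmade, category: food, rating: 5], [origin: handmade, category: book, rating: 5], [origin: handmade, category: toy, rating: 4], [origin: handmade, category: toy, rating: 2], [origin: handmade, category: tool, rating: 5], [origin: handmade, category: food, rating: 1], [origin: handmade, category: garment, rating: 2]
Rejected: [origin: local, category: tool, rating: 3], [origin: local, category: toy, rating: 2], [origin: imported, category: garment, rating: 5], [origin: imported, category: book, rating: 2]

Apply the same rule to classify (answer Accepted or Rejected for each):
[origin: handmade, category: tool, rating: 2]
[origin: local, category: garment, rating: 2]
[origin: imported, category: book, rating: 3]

Accepted, Rejected, Rejected

One predicate separates the groups cleanly: origin is handmade.
[origin: handmade, category: tool, rating: 2] → origin is handmade → Accepted.
[origin: local, category: garment, rating: 2] → origin is local → Rejected.
[origin: imported, category: book, rating: 3] → origin is imported → Rejected.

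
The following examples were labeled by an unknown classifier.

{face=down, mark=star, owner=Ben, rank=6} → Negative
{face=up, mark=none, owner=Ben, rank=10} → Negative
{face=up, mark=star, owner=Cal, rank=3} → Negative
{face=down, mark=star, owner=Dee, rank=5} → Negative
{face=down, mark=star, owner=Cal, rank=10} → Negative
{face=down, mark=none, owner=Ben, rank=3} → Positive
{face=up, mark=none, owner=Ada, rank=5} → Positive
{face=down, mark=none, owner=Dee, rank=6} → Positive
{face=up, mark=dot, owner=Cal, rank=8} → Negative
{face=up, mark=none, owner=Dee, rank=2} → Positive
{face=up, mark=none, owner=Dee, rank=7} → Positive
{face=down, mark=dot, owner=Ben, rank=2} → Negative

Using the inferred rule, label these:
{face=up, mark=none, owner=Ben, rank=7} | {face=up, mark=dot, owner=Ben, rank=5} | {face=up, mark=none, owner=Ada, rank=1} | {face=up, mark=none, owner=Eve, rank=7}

Positive, Negative, Positive, Positive

Rule: mark is none AND rank ≤ 7. This holds for each 'Positive' example and fails for each 'Negative' one.
{face=up, mark=none, owner=Ben, rank=7}: mark is none, rank = 7, meets the rule → Positive.
{face=up, mark=dot, owner=Ben, rank=5}: mark is dot, rank = 5, doesn't qualify → Negative.
{face=up, mark=none, owner=Ada, rank=1}: mark is none, rank = 1, meets the rule → Positive.
{face=up, mark=none, owner=Eve, rank=7}: mark is none, rank = 7, meets the rule → Positive.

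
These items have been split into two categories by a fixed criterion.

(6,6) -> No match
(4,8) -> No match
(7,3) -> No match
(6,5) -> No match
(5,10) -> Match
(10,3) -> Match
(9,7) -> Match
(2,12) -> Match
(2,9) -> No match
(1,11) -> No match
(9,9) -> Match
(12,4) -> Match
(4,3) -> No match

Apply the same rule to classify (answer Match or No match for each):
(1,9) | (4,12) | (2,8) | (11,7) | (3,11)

The common property of the 'Match' items is: sum ≥ 13. No 'No match' item has it.

No match, Match, No match, Match, Match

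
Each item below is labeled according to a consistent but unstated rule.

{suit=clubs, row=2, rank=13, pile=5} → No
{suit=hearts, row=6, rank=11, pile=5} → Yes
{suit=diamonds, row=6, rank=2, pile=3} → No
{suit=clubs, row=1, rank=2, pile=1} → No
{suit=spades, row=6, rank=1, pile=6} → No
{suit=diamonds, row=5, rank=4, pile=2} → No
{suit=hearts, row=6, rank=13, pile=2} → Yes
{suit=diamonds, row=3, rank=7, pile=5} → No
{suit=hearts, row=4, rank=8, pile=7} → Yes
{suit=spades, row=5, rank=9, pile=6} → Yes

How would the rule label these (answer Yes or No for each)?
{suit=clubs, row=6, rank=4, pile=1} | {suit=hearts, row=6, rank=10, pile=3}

No, Yes

One predicate separates the groups cleanly: rank ≥ 7 AND row ≥ 4.
No: {suit=clubs, row=6, rank=4, pile=1}, since rank = 4, row = 6. Yes: {suit=hearts, row=6, rank=10, pile=3}, since rank = 10, row = 6.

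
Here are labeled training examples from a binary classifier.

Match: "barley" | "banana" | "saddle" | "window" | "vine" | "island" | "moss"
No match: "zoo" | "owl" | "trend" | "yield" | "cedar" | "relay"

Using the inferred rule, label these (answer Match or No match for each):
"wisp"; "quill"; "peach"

Looking at the examples, the only property every 'Match' case has and every 'No match' case lacks is: even length.

Match, No match, No match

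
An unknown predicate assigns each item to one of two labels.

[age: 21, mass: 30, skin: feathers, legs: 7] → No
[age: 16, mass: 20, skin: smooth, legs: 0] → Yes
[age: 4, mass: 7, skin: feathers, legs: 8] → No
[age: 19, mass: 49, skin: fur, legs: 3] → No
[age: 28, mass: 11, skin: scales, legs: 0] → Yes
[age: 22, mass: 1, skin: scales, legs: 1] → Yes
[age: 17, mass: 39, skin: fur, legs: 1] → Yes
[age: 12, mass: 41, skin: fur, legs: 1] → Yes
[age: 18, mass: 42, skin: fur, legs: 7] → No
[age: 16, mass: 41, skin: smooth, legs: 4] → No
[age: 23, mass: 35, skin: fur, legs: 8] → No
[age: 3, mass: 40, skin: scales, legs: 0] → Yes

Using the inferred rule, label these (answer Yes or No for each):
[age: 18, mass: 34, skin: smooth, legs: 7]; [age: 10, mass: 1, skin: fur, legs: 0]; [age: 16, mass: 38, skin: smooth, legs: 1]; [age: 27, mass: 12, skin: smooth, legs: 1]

No, Yes, Yes, Yes

One predicate separates the groups cleanly: legs ≤ 1.
[age: 18, mass: 34, skin: smooth, legs: 7] — legs = 7, hence No. [age: 10, mass: 1, skin: fur, legs: 0] — legs = 0, hence Yes. [age: 16, mass: 38, skin: smooth, legs: 1] — legs = 1, hence Yes. [age: 27, mass: 12, skin: smooth, legs: 1] — legs = 1, hence Yes.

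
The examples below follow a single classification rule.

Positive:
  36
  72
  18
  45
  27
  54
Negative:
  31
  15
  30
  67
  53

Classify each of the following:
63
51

The common property of the 'Positive' items is: multiple of 9. No 'Negative' item has it.
63 — 63 = 9·7, hence Positive. 51 — 51 = 9·5 + 6, hence Negative.

Positive, Negative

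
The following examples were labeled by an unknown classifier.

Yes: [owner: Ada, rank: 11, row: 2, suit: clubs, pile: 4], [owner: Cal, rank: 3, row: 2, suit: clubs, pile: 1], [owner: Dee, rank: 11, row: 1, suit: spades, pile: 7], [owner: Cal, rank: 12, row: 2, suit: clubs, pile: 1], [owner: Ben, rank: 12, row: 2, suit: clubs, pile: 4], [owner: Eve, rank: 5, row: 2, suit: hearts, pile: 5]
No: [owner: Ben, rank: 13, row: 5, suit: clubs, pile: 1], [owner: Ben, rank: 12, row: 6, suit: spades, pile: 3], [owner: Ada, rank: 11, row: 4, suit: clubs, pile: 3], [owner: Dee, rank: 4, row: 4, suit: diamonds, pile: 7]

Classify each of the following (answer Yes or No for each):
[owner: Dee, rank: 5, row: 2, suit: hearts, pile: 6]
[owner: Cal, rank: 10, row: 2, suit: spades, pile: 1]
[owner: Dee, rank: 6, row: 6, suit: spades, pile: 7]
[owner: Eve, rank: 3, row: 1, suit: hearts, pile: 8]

Yes, Yes, No, Yes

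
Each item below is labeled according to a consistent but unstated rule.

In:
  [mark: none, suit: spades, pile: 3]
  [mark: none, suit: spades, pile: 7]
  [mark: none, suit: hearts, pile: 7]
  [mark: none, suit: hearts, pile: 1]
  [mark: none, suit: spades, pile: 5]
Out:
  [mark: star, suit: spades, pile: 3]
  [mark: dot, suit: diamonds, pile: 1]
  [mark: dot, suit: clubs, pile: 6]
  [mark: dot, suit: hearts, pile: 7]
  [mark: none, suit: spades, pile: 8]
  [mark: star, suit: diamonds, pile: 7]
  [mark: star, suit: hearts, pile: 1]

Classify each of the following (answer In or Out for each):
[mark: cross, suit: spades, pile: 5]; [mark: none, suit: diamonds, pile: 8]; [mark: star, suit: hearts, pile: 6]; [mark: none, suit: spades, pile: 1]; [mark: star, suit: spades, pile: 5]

Out, Out, Out, In, Out

The pattern is that an item is 'In' exactly when: mark is none AND pile ≤ 7.
[mark: cross, suit: spades, pile: 5] → mark is cross, pile = 5 → Out. [mark: none, suit: diamonds, pile: 8] → mark is none, pile = 8 → Out. [mark: star, suit: hearts, pile: 6] → mark is star, pile = 6 → Out. [mark: none, suit: spades, pile: 1] → mark is none, pile = 1 → In. [mark: star, suit: spades, pile: 5] → mark is star, pile = 5 → Out.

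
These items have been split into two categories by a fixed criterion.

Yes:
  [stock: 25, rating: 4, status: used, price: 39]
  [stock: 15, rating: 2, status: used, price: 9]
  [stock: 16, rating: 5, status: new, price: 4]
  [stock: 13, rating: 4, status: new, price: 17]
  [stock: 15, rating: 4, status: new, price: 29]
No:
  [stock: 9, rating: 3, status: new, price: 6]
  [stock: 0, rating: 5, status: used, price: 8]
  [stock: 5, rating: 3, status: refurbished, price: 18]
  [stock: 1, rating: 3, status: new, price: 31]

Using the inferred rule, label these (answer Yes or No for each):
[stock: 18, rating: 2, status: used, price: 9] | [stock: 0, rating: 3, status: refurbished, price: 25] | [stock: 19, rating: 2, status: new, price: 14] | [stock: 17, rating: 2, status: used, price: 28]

Yes, No, Yes, Yes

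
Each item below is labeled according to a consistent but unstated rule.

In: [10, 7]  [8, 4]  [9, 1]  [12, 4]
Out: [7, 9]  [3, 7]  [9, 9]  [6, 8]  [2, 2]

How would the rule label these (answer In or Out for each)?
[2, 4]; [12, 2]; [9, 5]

Out, In, In

Rule: first > second. This holds for each 'In' example and fails for each 'Out' one.
[2, 4]: 2 < 4, doesn't match → Out.
[12, 2]: 12 > 2, matches → In.
[9, 5]: 9 > 5, matches → In.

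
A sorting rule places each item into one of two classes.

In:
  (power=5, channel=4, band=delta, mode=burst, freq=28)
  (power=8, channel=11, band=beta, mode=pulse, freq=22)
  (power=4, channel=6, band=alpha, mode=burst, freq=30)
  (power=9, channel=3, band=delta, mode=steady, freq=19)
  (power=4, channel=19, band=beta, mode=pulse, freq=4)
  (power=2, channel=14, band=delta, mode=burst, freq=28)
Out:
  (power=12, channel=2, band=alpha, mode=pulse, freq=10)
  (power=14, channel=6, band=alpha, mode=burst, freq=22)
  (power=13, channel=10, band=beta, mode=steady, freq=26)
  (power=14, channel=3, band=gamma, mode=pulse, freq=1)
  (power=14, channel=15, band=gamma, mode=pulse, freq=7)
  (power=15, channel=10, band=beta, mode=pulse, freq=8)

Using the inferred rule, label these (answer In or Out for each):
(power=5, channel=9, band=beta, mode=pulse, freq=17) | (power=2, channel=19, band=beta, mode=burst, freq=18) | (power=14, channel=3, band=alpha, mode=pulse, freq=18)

In, In, Out

Every 'In' example satisfies: power ≤ 9. None of the 'Out' examples do.
(power=5, channel=9, band=beta, mode=pulse, freq=17) — power = 5, hence In. (power=2, channel=19, band=beta, mode=burst, freq=18) — power = 2, hence In. (power=14, channel=3, band=alpha, mode=pulse, freq=18) — power = 14, hence Out.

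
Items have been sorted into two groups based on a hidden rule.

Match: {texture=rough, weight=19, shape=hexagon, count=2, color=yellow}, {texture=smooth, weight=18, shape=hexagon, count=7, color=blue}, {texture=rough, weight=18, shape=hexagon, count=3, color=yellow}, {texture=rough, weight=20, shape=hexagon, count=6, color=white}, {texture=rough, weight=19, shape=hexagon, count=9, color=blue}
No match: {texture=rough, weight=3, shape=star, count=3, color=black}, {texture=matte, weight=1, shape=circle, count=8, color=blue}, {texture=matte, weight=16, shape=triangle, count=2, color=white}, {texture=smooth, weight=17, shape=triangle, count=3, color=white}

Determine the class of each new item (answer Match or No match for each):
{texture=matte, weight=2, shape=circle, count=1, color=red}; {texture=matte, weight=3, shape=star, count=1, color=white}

The common property of the 'Match' items is: shape is hexagon. No 'No match' item has it.
{texture=matte, weight=2, shape=circle, count=1, color=red} → shape is circle → No match.
{texture=matte, weight=3, shape=star, count=1, color=white} → shape is star → No match.

No match, No match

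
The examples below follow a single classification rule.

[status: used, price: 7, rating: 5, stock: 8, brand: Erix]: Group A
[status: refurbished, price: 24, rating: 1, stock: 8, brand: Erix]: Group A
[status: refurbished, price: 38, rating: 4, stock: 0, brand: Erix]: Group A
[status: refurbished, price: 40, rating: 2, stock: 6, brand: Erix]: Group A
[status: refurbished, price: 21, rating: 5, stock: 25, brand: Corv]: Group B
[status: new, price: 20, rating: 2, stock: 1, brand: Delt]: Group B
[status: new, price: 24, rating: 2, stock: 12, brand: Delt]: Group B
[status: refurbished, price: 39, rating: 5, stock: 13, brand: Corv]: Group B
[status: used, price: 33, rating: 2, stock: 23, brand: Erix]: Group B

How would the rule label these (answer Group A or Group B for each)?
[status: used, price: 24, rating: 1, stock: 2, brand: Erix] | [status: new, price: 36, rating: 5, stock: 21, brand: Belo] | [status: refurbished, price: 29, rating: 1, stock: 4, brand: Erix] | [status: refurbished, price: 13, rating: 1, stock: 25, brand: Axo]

Group A, Group B, Group A, Group B

The rule appears to be: brand is Erix AND stock ≤ 8.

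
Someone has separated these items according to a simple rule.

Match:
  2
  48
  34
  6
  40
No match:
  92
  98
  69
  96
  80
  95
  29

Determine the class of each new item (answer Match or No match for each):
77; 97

No match, No match

The rule appears to be: even AND at most 48.
No match: 77, since 77 is odd, 77 > 48. No match: 97, since 97 is odd, 97 > 48.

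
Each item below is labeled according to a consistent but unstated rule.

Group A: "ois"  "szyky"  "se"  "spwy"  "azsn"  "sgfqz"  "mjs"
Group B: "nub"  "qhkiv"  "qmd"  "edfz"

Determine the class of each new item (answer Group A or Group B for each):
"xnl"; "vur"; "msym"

Every 'Group A' example satisfies: contains 's'. None of the 'Group B' examples do.
"xnl": no 's' — fails the rule, so Group B.
"vur": no 's' — fails the rule, so Group B.
"msym": has 's' — checks out, so Group A.

Group B, Group B, Group A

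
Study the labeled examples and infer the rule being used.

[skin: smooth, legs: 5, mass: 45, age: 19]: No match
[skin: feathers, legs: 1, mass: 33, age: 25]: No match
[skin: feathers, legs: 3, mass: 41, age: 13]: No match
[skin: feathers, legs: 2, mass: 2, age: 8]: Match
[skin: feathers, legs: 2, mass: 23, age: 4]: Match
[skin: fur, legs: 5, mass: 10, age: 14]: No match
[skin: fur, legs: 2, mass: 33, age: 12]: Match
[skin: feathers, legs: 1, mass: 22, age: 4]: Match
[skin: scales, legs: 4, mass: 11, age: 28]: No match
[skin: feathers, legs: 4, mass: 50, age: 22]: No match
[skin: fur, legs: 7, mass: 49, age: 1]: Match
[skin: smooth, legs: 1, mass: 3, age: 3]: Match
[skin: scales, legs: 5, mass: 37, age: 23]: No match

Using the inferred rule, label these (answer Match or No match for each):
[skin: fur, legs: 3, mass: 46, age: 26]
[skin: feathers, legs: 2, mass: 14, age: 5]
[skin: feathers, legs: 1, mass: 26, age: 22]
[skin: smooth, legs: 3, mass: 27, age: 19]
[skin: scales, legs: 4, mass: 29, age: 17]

No match, Match, No match, No match, No match

One predicate separates the groups cleanly: age ≤ 12.
[skin: fur, legs: 3, mass: 46, age: 26] — age = 26, hence No match.
[skin: feathers, legs: 2, mass: 14, age: 5] — age = 5, hence Match.
[skin: feathers, legs: 1, mass: 26, age: 22] — age = 22, hence No match.
[skin: smooth, legs: 3, mass: 27, age: 19] — age = 19, hence No match.
[skin: scales, legs: 4, mass: 29, age: 17] — age = 17, hence No match.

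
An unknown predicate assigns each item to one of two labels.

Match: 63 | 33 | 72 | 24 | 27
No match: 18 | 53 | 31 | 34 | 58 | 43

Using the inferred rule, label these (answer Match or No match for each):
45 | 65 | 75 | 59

Match, No match, Match, No match

All 'Match' examples share one property — multiple of 3 AND at least 24 — and every 'No match' example lacks it.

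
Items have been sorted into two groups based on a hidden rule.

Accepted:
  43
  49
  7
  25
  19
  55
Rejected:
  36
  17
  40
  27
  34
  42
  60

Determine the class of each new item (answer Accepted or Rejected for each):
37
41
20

Accepted, Rejected, Rejected

Rule: ≡ 1 (mod 6). This holds for each 'Accepted' example and fails for each 'Rejected' one.
37: Accepted (37 mod 6 = 1).
41: Rejected (41 mod 6 = 5).
20: Rejected (20 mod 6 = 2).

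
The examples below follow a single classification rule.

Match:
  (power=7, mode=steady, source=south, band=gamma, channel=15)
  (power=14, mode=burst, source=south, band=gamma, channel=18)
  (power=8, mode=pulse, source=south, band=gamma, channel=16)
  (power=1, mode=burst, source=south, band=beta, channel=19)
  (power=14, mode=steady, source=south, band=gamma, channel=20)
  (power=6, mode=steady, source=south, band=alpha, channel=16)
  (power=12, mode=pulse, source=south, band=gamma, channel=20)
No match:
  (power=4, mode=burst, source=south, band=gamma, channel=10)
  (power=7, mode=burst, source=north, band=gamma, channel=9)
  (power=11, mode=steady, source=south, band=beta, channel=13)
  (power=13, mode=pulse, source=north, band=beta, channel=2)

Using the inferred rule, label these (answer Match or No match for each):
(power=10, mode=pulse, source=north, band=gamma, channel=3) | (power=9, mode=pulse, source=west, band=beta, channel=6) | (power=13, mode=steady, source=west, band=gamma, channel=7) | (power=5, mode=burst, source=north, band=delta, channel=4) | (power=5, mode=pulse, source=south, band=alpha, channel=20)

No match, No match, No match, No match, Match

The distinguishing property — channel ≥ 15 — holds for all the 'Match' cases and none of the 'No match' cases.
(power=10, mode=pulse, source=north, band=gamma, channel=3): channel = 3 — does not fit, so No match. (power=9, mode=pulse, source=west, band=beta, channel=6): channel = 6 — does not fit, so No match. (power=13, mode=steady, source=west, band=gamma, channel=7): channel = 7 — does not fit, so No match. (power=5, mode=burst, source=north, band=delta, channel=4): channel = 4 — does not fit, so No match. (power=5, mode=pulse, source=south, band=alpha, channel=20): channel = 20 — qualifies, so Match.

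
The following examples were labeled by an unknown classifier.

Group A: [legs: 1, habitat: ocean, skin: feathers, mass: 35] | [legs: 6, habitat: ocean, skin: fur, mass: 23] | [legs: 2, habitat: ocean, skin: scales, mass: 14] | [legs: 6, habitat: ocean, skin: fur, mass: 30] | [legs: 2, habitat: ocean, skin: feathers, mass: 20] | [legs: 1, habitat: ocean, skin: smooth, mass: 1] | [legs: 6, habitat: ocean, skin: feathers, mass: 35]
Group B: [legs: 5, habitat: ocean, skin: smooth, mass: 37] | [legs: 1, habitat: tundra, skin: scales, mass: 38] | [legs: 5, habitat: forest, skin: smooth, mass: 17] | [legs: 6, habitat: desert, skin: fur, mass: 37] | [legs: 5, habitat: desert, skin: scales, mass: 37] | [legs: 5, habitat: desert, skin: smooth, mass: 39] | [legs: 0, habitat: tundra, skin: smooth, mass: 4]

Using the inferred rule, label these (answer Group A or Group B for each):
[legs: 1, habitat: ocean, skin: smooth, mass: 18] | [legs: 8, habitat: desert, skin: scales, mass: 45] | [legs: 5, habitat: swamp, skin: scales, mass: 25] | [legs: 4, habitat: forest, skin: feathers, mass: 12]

Group A, Group B, Group B, Group B

'Group A' ⟺ habitat is ocean AND mass ≤ 35.
[legs: 1, habitat: ocean, skin: smooth, mass: 18]: habitat is ocean, mass = 18, checks out → Group A.
[legs: 8, habitat: desert, skin: scales, mass: 45]: habitat is desert, mass = 45, fails the rule → Group B.
[legs: 5, habitat: swamp, skin: scales, mass: 25]: habitat is swamp, mass = 25, fails the rule → Group B.
[legs: 4, habitat: forest, skin: feathers, mass: 12]: habitat is forest, mass = 12, fails the rule → Group B.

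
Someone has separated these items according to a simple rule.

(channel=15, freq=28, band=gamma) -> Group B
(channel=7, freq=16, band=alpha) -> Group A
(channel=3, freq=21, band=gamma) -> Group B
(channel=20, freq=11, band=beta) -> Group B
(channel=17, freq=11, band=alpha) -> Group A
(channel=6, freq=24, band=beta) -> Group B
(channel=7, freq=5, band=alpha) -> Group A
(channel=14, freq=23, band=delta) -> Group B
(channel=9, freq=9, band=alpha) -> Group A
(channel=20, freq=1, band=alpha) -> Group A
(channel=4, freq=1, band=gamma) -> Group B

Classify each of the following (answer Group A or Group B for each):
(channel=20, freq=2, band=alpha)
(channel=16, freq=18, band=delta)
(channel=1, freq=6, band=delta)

Group A, Group B, Group B

Rule: band is alpha. This holds for each 'Group A' example and fails for each 'Group B' one.
(channel=20, freq=2, band=alpha): Group A (band is alpha).
(channel=16, freq=18, band=delta): Group B (band is delta).
(channel=1, freq=6, band=delta): Group B (band is delta).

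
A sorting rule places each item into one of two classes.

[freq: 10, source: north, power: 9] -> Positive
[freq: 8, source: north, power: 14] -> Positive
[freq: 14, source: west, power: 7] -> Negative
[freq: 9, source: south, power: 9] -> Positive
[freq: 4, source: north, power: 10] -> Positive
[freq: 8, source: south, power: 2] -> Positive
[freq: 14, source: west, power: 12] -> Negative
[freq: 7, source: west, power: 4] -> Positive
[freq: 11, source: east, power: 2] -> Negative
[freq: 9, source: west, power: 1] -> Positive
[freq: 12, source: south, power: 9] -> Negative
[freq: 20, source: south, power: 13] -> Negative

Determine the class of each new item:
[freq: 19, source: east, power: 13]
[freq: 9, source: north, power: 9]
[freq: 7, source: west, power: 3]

Negative, Positive, Positive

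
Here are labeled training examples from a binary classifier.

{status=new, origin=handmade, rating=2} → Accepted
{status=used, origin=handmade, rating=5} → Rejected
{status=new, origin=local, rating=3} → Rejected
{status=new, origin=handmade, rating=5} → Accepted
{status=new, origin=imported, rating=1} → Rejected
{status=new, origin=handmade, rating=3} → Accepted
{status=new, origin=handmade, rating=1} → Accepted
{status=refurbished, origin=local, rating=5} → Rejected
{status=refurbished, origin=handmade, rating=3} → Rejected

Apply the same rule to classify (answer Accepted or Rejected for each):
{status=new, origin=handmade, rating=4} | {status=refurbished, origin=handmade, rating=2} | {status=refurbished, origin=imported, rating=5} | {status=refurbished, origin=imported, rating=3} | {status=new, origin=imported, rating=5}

Accepted, Rejected, Rejected, Rejected, Rejected

Rule: status is new AND origin is handmade. This holds for each 'Accepted' example and fails for each 'Rejected' one.
{status=new, origin=handmade, rating=4}: status is new, origin is handmade, passes → Accepted. {status=refurbished, origin=handmade, rating=2}: status is refurbished, origin is handmade, doesn't qualify → Rejected. {status=refurbished, origin=imported, rating=5}: status is refurbished, origin is imported, doesn't qualify → Rejected. {status=refurbished, origin=imported, rating=3}: status is refurbished, origin is imported, doesn't qualify → Rejected. {status=new, origin=imported, rating=5}: status is new, origin is imported, doesn't qualify → Rejected.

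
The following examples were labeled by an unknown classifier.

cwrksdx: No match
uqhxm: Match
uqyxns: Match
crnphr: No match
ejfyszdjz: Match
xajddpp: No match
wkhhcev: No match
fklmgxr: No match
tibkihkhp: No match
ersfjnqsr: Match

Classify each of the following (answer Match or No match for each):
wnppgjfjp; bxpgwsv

The classifier is using: starts with a vowel.

No match, No match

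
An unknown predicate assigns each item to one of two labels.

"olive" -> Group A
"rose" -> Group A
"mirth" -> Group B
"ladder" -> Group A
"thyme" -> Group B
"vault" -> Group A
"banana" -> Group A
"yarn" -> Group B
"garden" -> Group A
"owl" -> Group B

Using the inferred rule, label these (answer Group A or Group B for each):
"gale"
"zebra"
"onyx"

Group A, Group A, Group B

Rule: has ≥ 2 vowels. This holds for each 'Group A' example and fails for each 'Group B' one.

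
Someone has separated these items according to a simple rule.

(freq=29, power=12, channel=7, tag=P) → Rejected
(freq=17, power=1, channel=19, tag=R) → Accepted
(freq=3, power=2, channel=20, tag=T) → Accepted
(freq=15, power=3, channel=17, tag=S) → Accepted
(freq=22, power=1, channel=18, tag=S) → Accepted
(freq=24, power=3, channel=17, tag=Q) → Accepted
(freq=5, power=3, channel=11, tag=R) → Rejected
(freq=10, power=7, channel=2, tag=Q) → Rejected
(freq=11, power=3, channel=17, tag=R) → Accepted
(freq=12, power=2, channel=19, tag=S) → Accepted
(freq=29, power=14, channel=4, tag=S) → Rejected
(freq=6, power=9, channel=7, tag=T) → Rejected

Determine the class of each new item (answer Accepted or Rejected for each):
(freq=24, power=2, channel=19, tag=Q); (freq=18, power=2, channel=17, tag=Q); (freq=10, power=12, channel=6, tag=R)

All 'Accepted' examples share one property — channel ≥ 17 — and every 'Rejected' example lacks it.
(freq=24, power=2, channel=19, tag=Q): Accepted (channel = 19).
(freq=18, power=2, channel=17, tag=Q): Accepted (channel = 17).
(freq=10, power=12, channel=6, tag=R): Rejected (channel = 6).

Accepted, Accepted, Rejected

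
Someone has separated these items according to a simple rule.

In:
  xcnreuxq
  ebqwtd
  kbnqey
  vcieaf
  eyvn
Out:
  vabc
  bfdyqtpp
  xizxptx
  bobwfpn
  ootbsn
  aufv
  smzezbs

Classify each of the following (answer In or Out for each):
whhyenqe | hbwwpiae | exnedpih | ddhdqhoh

Rule: even length AND contains 'e'. This holds for each 'In' example and fails for each 'Out' one.
whhyenqe — length 8, has 'e', hence In. hbwwpiae — length 8, has 'e', hence In. exnedpih — length 8, has 'e', hence In. ddhdqhoh — length 8, no 'e', hence Out.

In, In, In, Out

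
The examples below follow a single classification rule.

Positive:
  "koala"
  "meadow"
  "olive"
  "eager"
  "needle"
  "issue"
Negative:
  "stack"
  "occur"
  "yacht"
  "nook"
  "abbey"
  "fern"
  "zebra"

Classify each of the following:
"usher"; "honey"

Rule: has ≥ 3 vowels. This holds for each 'Positive' example and fails for each 'Negative' one.
"usher" → 2 vowels → Negative.
"honey" → 2 vowels → Negative.

Negative, Negative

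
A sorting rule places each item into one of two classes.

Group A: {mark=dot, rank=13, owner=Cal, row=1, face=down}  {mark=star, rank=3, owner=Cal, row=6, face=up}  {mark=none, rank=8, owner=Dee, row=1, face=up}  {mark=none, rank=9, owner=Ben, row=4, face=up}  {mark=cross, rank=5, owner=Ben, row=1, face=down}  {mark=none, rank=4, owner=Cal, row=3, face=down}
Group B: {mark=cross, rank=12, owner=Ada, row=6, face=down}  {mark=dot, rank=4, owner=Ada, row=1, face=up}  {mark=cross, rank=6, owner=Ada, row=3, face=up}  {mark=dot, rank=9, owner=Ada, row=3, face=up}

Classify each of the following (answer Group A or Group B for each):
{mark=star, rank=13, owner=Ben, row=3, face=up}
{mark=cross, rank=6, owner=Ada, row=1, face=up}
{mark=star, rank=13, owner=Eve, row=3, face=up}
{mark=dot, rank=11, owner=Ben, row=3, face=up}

Group A, Group B, Group A, Group A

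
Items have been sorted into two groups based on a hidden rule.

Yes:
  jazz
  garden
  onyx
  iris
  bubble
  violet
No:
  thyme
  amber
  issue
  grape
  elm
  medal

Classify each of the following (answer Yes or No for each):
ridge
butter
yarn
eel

'Yes' ⟺ even length.
ridge: No (length 5). butter: Yes (length 6). yarn: Yes (length 4). eel: No (length 3).

No, Yes, Yes, No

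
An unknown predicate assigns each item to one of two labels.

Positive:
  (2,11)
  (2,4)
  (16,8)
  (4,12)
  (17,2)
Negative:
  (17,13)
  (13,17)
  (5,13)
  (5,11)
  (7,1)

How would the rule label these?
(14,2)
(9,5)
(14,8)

Checking candidate rules against both groups, what survives is: product is even.
(14,2): 14·2 = 28, has this property → Positive. (9,5): 9·5 = 45, fails the rule → Negative. (14,8): 14·8 = 112, has this property → Positive.

Positive, Negative, Positive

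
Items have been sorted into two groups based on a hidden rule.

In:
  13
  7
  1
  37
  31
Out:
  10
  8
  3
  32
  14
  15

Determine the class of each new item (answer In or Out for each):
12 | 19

Out, In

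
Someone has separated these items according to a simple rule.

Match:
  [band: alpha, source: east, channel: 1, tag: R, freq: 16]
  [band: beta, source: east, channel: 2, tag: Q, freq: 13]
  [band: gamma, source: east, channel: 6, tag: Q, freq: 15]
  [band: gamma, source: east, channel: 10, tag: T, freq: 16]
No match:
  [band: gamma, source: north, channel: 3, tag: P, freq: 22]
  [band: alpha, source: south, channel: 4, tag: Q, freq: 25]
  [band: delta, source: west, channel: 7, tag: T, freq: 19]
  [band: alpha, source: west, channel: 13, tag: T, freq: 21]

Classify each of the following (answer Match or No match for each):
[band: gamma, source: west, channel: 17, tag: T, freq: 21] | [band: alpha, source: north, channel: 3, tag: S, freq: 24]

The classifier is using: source is east.
[band: gamma, source: west, channel: 17, tag: T, freq: 21]: source is west, fails the rule → No match. [band: alpha, source: north, channel: 3, tag: S, freq: 24]: source is north, fails the rule → No match.

No match, No match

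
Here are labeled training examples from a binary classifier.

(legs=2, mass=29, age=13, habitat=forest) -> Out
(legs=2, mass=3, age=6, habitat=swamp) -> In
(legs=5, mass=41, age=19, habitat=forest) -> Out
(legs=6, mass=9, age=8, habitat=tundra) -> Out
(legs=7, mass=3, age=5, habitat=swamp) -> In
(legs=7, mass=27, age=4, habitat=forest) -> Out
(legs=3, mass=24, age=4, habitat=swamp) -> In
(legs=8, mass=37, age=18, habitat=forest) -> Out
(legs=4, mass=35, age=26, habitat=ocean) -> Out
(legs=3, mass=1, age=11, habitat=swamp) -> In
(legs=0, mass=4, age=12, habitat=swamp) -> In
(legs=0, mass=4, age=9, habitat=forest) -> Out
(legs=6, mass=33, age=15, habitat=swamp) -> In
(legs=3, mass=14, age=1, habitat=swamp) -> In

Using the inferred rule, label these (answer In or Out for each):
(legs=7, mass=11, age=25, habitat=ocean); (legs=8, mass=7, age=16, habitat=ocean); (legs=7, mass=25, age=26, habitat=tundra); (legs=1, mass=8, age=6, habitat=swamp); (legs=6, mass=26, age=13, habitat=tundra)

'In' ⟺ habitat is swamp.
(legs=7, mass=11, age=25, habitat=ocean) → habitat is ocean → Out.
(legs=8, mass=7, age=16, habitat=ocean) → habitat is ocean → Out.
(legs=7, mass=25, age=26, habitat=tundra) → habitat is tundra → Out.
(legs=1, mass=8, age=6, habitat=swamp) → habitat is swamp → In.
(legs=6, mass=26, age=13, habitat=tundra) → habitat is tundra → Out.

Out, Out, Out, In, Out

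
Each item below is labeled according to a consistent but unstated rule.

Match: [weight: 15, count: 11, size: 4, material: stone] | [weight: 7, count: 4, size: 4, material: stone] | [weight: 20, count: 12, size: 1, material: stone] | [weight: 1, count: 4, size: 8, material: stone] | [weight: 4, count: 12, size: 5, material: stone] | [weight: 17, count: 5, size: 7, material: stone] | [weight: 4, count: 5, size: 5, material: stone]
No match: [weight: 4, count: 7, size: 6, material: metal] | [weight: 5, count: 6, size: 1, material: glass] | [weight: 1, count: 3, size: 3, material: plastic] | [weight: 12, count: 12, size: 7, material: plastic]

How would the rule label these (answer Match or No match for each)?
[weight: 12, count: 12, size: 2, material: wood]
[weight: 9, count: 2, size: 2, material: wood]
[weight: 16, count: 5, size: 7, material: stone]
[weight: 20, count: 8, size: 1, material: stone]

No match, No match, Match, Match

The common property of the 'Match' items is: material is stone. No 'No match' item has it.
[weight: 12, count: 12, size: 2, material: wood] → material is wood → No match.
[weight: 9, count: 2, size: 2, material: wood] → material is wood → No match.
[weight: 16, count: 5, size: 7, material: stone] → material is stone → Match.
[weight: 20, count: 8, size: 1, material: stone] → material is stone → Match.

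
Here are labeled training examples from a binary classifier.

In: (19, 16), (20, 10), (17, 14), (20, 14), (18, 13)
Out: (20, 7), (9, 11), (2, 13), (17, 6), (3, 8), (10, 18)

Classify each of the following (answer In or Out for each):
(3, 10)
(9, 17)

'In' ⟺ sum ≥ 30.
Out: (3, 10), since 3+10 = 13. Out: (9, 17), since 9+17 = 26.

Out, Out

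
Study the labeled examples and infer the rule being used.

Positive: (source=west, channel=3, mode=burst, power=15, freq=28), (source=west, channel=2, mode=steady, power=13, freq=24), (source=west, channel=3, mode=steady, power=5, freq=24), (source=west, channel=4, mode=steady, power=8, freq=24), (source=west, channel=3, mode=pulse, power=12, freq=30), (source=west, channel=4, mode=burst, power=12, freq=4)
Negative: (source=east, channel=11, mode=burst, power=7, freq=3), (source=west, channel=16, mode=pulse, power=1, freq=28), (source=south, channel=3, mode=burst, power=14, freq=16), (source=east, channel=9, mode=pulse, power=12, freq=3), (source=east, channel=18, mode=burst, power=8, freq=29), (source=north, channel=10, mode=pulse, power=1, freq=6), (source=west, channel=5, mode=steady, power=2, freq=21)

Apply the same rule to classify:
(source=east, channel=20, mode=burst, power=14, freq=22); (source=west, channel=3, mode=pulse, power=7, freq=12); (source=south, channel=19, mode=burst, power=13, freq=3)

Negative, Positive, Negative

Every 'Positive' example satisfies: source is west AND power ≥ 5. None of the 'Negative' examples do.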